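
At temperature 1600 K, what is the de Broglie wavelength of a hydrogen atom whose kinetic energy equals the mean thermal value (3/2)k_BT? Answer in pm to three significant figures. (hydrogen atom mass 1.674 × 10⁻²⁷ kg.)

KE = (3/2)k_BT = 1.5 × 1.381 × 10⁻²³ × 1600 = 3.314 × 10⁻²⁰ J.
p = √(2mKE) = √(2 × 1.674 × 10⁻²⁷ × 3.314 × 10⁻²⁰) = 1.053 × 10⁻²³ kg·m/s.
λ = h/p = 6.29 × 10⁻¹¹ m = 62.9 pm.

λ = 62.9 pm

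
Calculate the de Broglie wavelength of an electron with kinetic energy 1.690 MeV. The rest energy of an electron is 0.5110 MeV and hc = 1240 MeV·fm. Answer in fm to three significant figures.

λ = 579 fm

Total energy E = KE + m₀c² = 1.690 + 0.5110 = 2.2010 MeV.
(pc)² = E² − (m₀c²)² = (2.2010)² − (0.5110)² = 4.583 MeV², so pc = 2.141 MeV.
λ = hc/(pc) = 1240 MeV·fm / 2.141 MeV = 579 fm.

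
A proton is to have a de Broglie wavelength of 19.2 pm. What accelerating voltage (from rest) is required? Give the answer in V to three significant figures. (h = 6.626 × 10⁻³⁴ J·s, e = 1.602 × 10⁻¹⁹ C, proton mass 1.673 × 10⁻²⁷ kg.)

V = 2.22 V

p = h/λ = 6.626 × 10⁻³⁴ / 1.920 × 10⁻¹¹ = 3.451 × 10⁻²³ kg·m/s.
KE = p²/(2m) = 3.559 × 10⁻¹⁹ J.
V = KE/e = 3.559 × 10⁻¹⁹ / (1.602 × 10⁻¹⁹) = 2.22 V.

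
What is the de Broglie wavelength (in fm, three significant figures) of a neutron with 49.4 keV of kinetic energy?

KE = 49.4 keV = 7.914 × 10⁻¹⁵ J.
p = √(2mKE) = √(2 × 1.675 × 10⁻²⁷ × 7.914 × 10⁻¹⁵) = 5.149 × 10⁻²¹ kg·m/s.
λ = h/p = 6.626 × 10⁻³⁴ / 5.149 × 10⁻²¹ = 1.29 × 10⁻¹³ m = 129 fm.

λ = 129 fm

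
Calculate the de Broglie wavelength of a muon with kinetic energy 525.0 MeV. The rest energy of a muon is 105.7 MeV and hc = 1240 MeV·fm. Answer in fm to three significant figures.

λ = 1.99 fm

Total energy E = KE + m₀c² = 525.0 + 105.7 = 630.7 MeV.
(pc)² = E² − (m₀c²)² = (630.7)² − (105.7)² = 3.866 × 10⁵ MeV², so pc = 621.8 MeV.
λ = hc/(pc) = 1240 MeV·fm / 621.8 MeV = 1.99 fm.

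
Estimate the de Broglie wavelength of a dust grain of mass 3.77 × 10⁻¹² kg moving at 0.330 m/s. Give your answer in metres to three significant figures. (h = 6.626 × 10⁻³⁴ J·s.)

p = mv = 3.77 × 10⁻¹² × 0.330 = 1.244 × 10⁻¹² kg·m/s.
λ = h/p = 6.626 × 10⁻³⁴ / 1.244 × 10⁻¹² = 5.33 × 10⁻²² m.

λ = 5.33 × 10⁻²² m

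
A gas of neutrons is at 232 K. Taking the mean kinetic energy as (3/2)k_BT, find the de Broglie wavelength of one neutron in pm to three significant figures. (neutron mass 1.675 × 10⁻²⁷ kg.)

λ = 165 pm

KE = (3/2)k_BT = 1.5 × 1.381 × 10⁻²³ × 232 = 4.806 × 10⁻²¹ J.
p = √(2mKE) = √(2 × 1.675 × 10⁻²⁷ × 4.806 × 10⁻²¹) = 4.012 × 10⁻²⁴ kg·m/s.
λ = h/p = 1.65 × 10⁻¹⁰ m = 165 pm.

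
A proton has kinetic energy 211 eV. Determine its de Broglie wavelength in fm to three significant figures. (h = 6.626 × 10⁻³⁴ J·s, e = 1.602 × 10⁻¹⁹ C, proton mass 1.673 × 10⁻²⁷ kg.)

KE = 211 eV = 3.380 × 10⁻¹⁷ J.
p = √(2mKE) = √(2 × 1.673 × 10⁻²⁷ × 3.380 × 10⁻¹⁷) = 3.363 × 10⁻²² kg·m/s.
λ = h/p = 6.626 × 10⁻³⁴ / 3.363 × 10⁻²² = 1.97 × 10⁻¹² m = 1970 fm.

λ = 1970 fm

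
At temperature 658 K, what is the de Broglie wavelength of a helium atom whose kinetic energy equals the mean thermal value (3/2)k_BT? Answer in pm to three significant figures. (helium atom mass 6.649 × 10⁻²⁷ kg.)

KE = (3/2)k_BT = 1.5 × 1.381 × 10⁻²³ × 658 = 1.363 × 10⁻²⁰ J.
p = √(2mKE) = √(2 × 6.649 × 10⁻²⁷ × 1.363 × 10⁻²⁰) = 1.346 × 10⁻²³ kg·m/s.
λ = h/p = 4.92 × 10⁻¹¹ m = 49.2 pm.

λ = 49.2 pm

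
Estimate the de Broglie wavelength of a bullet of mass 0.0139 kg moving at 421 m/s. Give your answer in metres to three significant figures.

λ = 1.13 × 10⁻³⁴ m

p = mv = 0.0139 × 421 = 5.852 kg·m/s.
λ = h/p = 6.626 × 10⁻³⁴ / 5.852 = 1.13 × 10⁻³⁴ m.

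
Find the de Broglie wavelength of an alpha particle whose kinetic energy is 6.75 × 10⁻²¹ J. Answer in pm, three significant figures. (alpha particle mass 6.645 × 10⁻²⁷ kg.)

p = √(2mKE) = √(2 × 6.645 × 10⁻²⁷ × 6.750 × 10⁻²¹) = 9.471 × 10⁻²⁴ kg·m/s.
λ = h/p = 6.626 × 10⁻³⁴ / 9.471 × 10⁻²⁴ = 7.00 × 10⁻¹¹ m = 70.0 pm.

λ = 70.0 pm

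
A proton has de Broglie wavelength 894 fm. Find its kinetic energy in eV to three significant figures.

p = h/λ = 6.626 × 10⁻³⁴ / 8.940 × 10⁻¹³ = 7.412 × 10⁻²² kg·m/s.
KE = p²/(2m) = (7.412 × 10⁻²²)² / (2 × 1.673 × 10⁻²⁷) = 1.642 × 10⁻¹⁶ J = 1020 eV.

KE = 1020 eV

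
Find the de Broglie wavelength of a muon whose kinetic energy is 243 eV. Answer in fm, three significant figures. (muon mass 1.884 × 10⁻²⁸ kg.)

KE = 243 eV = 3.893 × 10⁻¹⁷ J.
p = √(2mKE) = √(2 × 1.884 × 10⁻²⁸ × 3.893 × 10⁻¹⁷) = 1.211 × 10⁻²² kg·m/s.
λ = h/p = 6.626 × 10⁻³⁴ / 1.211 × 10⁻²² = 5.47 × 10⁻¹² m = 5470 fm.

λ = 5470 fm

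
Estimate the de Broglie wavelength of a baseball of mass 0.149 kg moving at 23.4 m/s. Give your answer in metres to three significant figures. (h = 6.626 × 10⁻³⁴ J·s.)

p = mv = 0.149 × 23.4 = 3.487 kg·m/s.
λ = h/p = 6.626 × 10⁻³⁴ / 3.487 = 1.90 × 10⁻³⁴ m.

λ = 1.90 × 10⁻³⁴ m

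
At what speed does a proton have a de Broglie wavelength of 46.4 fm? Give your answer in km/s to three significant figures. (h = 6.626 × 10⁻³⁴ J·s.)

p = h/λ = 6.626 × 10⁻³⁴ / 4.640 × 10⁻¹⁴ = 1.428 × 10⁻²⁰ kg·m/s.
v = p/m = 1.428 × 10⁻²⁰ / 1.673 × 10⁻²⁷ = 8.54 × 10⁶ m/s = 8540 km/s.

v = 8540 km/s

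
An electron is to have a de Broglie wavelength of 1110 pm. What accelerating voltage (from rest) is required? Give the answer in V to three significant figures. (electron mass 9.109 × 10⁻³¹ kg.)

V = 1.22 V

p = h/λ = 6.626 × 10⁻³⁴ / 1.110 × 10⁻⁹ = 5.969 × 10⁻²⁵ kg·m/s.
KE = p²/(2m) = 1.956 × 10⁻¹⁹ J.
V = KE/e = 1.956 × 10⁻¹⁹ / (1.602 × 10⁻¹⁹) = 1.22 V.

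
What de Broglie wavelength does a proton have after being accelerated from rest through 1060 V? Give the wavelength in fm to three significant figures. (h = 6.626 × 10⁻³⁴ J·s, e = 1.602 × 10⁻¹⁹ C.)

KE = eV = 1.602 × 10⁻¹⁹ × 1060 = 1.698 × 10⁻¹⁶ J.
p = √(2mKE) = √(2 × 1.673 × 10⁻²⁷ × 1.698 × 10⁻¹⁶) = 7.538 × 10⁻²² kg·m/s.
λ = h/p = 6.626 × 10⁻³⁴ / 7.538 × 10⁻²² = 8.79 × 10⁻¹³ m = 879 fm.

λ = 879 fm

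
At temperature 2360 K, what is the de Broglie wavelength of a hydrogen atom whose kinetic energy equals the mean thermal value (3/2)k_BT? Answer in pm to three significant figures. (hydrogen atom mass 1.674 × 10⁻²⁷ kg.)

KE = (3/2)k_BT = 1.5 × 1.381 × 10⁻²³ × 2360 = 4.889 × 10⁻²⁰ J.
p = √(2mKE) = √(2 × 1.674 × 10⁻²⁷ × 4.889 × 10⁻²⁰) = 1.279 × 10⁻²³ kg·m/s.
λ = h/p = 5.18 × 10⁻¹¹ m = 51.8 pm.

λ = 51.8 pm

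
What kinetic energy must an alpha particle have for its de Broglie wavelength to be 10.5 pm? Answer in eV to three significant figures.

KE = 1.87 eV

p = h/λ = 6.626 × 10⁻³⁴ / 1.050 × 10⁻¹¹ = 6.310 × 10⁻²³ kg·m/s.
KE = p²/(2m) = (6.310 × 10⁻²³)² / (2 × 6.645 × 10⁻²⁷) = 2.996 × 10⁻¹⁹ J = 1.87 eV.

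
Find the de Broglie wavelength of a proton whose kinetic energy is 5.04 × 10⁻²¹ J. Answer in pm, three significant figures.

λ = 161 pm

p = √(2mKE) = √(2 × 1.673 × 10⁻²⁷ × 5.040 × 10⁻²¹) = 4.107 × 10⁻²⁴ kg·m/s.
λ = h/p = 6.626 × 10⁻³⁴ / 4.107 × 10⁻²⁴ = 1.61 × 10⁻¹⁰ m = 161 pm.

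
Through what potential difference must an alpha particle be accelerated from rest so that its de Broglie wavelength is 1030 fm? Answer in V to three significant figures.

p = h/λ = 6.626 × 10⁻³⁴ / 1.030 × 10⁻¹² = 6.433 × 10⁻²² kg·m/s.
KE = p²/(2m) = 3.114 × 10⁻¹⁷ J.
V = KE/2e = 3.114 × 10⁻¹⁷ / (2 × 1.602 × 10⁻¹⁹) = 97.2 V.

V = 97.2 V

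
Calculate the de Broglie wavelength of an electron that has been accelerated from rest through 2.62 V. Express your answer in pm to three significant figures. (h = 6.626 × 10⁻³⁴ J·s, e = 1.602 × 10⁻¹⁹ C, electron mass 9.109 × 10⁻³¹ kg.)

λ = 758 pm

KE = eV = 1.602 × 10⁻¹⁹ × 2.620 = 4.197 × 10⁻¹⁹ J.
p = √(2mKE) = √(2 × 9.109 × 10⁻³¹ × 4.197 × 10⁻¹⁹) = 8.744 × 10⁻²⁵ kg·m/s.
λ = h/p = 6.626 × 10⁻³⁴ / 8.744 × 10⁻²⁵ = 7.58 × 10⁻¹⁰ m = 758 pm.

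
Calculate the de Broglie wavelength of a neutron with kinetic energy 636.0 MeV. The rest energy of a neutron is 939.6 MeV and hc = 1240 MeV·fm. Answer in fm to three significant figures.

Total energy E = KE + m₀c² = 636.0 + 939.6 = 1575.6 MeV.
(pc)² = E² − (m₀c²)² = (1575.6)² − (939.6)² = 1.600 × 10⁶ MeV², so pc = 1265 MeV.
λ = hc/(pc) = 1240 MeV·fm / 1265 MeV = 0.980 fm.

λ = 0.980 fm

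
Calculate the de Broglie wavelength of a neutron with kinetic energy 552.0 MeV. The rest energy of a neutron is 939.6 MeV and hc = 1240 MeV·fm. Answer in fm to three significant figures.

Total energy E = KE + m₀c² = 552.0 + 939.6 = 1491.6 MeV.
(pc)² = E² − (m₀c²)² = (1491.6)² − (939.6)² = 1.342 × 10⁶ MeV², so pc = 1158 MeV.
λ = hc/(pc) = 1240 MeV·fm / 1158 MeV = 1.07 fm.

λ = 1.07 fm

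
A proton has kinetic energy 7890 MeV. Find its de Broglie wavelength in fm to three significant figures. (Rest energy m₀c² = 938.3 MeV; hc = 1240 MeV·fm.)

Total energy E = KE + m₀c² = 7890 + 938.3 = 8828.3 MeV.
(pc)² = E² − (m₀c²)² = (8828.3)² − (938.3)² = 7.706 × 10⁷ MeV², so pc = 8778 MeV.
λ = hc/(pc) = 1240 MeV·fm / 8778 MeV = 0.141 fm.

λ = 0.141 fm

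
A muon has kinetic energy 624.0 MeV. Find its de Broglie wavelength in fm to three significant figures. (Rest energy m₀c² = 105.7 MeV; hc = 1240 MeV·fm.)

λ = 1.72 fm

Total energy E = KE + m₀c² = 624.0 + 105.7 = 729.7 MeV.
(pc)² = E² − (m₀c²)² = (729.7)² − (105.7)² = 5.213 × 10⁵ MeV², so pc = 722.0 MeV.
λ = hc/(pc) = 1240 MeV·fm / 722.0 MeV = 1.72 fm.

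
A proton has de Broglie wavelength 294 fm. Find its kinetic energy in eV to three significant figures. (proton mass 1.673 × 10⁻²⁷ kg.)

p = h/λ = 6.626 × 10⁻³⁴ / 2.940 × 10⁻¹³ = 2.254 × 10⁻²¹ kg·m/s.
KE = p²/(2m) = (2.254 × 10⁻²¹)² / (2 × 1.673 × 10⁻²⁷) = 1.518 × 10⁻¹⁵ J = 9480 eV.

KE = 9480 eV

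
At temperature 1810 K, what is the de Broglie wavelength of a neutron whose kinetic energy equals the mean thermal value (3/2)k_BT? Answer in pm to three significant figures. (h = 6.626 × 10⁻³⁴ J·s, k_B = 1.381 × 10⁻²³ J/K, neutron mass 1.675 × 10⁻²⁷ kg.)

λ = 59.1 pm

KE = (3/2)k_BT = 1.5 × 1.381 × 10⁻²³ × 1810 = 3.749 × 10⁻²⁰ J.
p = √(2mKE) = √(2 × 1.675 × 10⁻²⁷ × 3.749 × 10⁻²⁰) = 1.121 × 10⁻²³ kg·m/s.
λ = h/p = 5.91 × 10⁻¹¹ m = 59.1 pm.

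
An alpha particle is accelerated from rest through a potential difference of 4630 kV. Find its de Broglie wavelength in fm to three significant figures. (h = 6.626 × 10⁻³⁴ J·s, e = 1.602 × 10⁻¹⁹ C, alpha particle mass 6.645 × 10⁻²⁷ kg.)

KE = 2eV = 2 × 1.602 × 10⁻¹⁹ × 4.630 × 10⁶ = 1.483 × 10⁻¹² J.
p = √(2mKE) = √(2 × 6.645 × 10⁻²⁷ × 1.483 × 10⁻¹²) = 1.404 × 10⁻¹⁹ kg·m/s.
λ = h/p = 6.626 × 10⁻³⁴ / 1.404 × 10⁻¹⁹ = 4.72 × 10⁻¹⁵ m = 4.72 fm.

λ = 4.72 fm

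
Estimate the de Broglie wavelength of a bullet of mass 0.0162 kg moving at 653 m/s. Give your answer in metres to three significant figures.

p = mv = 0.0162 × 653 = 1.058 × 10¹ kg·m/s.
λ = h/p = 6.626 × 10⁻³⁴ / 1.058 × 10¹ = 6.26 × 10⁻³⁵ m.

λ = 6.26 × 10⁻³⁵ m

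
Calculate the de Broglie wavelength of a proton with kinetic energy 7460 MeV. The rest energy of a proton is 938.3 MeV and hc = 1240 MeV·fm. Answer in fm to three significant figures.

λ = 0.149 fm

Total energy E = KE + m₀c² = 7460 + 938.3 = 8398.3 MeV.
(pc)² = E² − (m₀c²)² = (8398.3)² − (938.3)² = 6.965 × 10⁷ MeV², so pc = 8346 MeV.
λ = hc/(pc) = 1240 MeV·fm / 8346 MeV = 0.149 fm.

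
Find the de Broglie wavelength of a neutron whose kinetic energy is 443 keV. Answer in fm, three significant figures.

λ = 43.0 fm

KE = 443 keV = 7.097 × 10⁻¹⁴ J.
p = √(2mKE) = √(2 × 1.675 × 10⁻²⁷ × 7.097 × 10⁻¹⁴) = 1.542 × 10⁻²⁰ kg·m/s.
λ = h/p = 6.626 × 10⁻³⁴ / 1.542 × 10⁻²⁰ = 4.30 × 10⁻¹⁴ m = 43.0 fm.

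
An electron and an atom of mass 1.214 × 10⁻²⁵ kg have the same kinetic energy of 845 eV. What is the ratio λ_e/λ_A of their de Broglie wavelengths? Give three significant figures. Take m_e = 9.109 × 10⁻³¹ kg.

At fixed KE, p = √(2mKE) so λ = h/p ∝ 1/√m.
λ_e/λ_A = √(m_A/m_e) = √(1.214 × 10⁻²⁵/9.109 × 10⁻³¹) = √(1.333 × 10⁵) = 365.

λ_e/λ_A = 365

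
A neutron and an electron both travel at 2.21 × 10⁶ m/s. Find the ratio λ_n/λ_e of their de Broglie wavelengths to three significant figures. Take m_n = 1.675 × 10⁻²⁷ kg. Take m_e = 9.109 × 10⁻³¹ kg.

λ_n/λ_e = 5.44 × 10⁻⁴

At fixed v, p = mv so λ = h/(mv) ∝ 1/m.
λ_n/λ_e = m_e/m_n = 9.109 × 10⁻³¹/1.675 × 10⁻²⁷ = 5.44 × 10⁻⁴.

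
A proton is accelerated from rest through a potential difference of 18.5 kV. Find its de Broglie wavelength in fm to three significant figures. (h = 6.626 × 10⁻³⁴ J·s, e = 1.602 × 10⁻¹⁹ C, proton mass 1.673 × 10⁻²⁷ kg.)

KE = eV = 1.602 × 10⁻¹⁹ × 1.850 × 10⁴ = 2.964 × 10⁻¹⁵ J.
p = √(2mKE) = √(2 × 1.673 × 10⁻²⁷ × 2.964 × 10⁻¹⁵) = 3.149 × 10⁻²¹ kg·m/s.
λ = h/p = 6.626 × 10⁻³⁴ / 3.149 × 10⁻²¹ = 2.10 × 10⁻¹³ m = 210 fm.

λ = 210 fm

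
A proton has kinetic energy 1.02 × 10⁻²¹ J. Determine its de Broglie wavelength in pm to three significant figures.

p = √(2mKE) = √(2 × 1.673 × 10⁻²⁷ × 1.020 × 10⁻²¹) = 1.847 × 10⁻²⁴ kg·m/s.
λ = h/p = 6.626 × 10⁻³⁴ / 1.847 × 10⁻²⁴ = 3.59 × 10⁻¹⁰ m = 359 pm.

λ = 359 pm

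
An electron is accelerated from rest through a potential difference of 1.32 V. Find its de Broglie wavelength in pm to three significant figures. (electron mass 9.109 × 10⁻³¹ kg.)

KE = eV = 1.602 × 10⁻¹⁹ × 1.320 = 2.115 × 10⁻¹⁹ J.
p = √(2mKE) = √(2 × 9.109 × 10⁻³¹ × 2.115 × 10⁻¹⁹) = 6.207 × 10⁻²⁵ kg·m/s.
λ = h/p = 6.626 × 10⁻³⁴ / 6.207 × 10⁻²⁵ = 1.07 × 10⁻⁹ m = 1070 pm.

λ = 1070 pm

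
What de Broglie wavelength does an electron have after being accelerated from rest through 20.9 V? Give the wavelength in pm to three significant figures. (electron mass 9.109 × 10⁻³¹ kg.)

λ = 268 pm

KE = eV = 1.602 × 10⁻¹⁹ × 20.90 = 3.348 × 10⁻¹⁸ J.
p = √(2mKE) = √(2 × 9.109 × 10⁻³¹ × 3.348 × 10⁻¹⁸) = 2.470 × 10⁻²⁴ kg·m/s.
λ = h/p = 6.626 × 10⁻³⁴ / 2.470 × 10⁻²⁴ = 2.68 × 10⁻¹⁰ m = 268 pm.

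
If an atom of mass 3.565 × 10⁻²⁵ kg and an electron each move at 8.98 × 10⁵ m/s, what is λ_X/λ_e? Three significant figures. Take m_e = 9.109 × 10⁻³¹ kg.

λ_X/λ_e = 2.56 × 10⁻⁶

At fixed v, p = mv so λ = h/(mv) ∝ 1/m.
λ_X/λ_e = m_e/m_X = 9.109 × 10⁻³¹/3.565 × 10⁻²⁵ = 2.56 × 10⁻⁶.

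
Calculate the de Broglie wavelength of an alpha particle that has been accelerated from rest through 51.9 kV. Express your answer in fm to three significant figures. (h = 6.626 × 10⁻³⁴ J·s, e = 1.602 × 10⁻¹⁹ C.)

KE = 2eV = 2 × 1.602 × 10⁻¹⁹ × 5.190 × 10⁴ = 1.663 × 10⁻¹⁴ J.
p = √(2mKE) = √(2 × 6.645 × 10⁻²⁷ × 1.663 × 10⁻¹⁴) = 1.487 × 10⁻²⁰ kg·m/s.
λ = h/p = 6.626 × 10⁻³⁴ / 1.487 × 10⁻²⁰ = 4.46 × 10⁻¹⁴ m = 44.6 fm.

λ = 44.6 fm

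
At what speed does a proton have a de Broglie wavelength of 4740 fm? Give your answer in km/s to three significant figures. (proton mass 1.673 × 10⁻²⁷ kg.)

p = h/λ = 6.626 × 10⁻³⁴ / 4.740 × 10⁻¹² = 1.398 × 10⁻²² kg·m/s.
v = p/m = 1.398 × 10⁻²² / 1.673 × 10⁻²⁷ = 8.36 × 10⁴ m/s = 83.6 km/s.

v = 83.6 km/s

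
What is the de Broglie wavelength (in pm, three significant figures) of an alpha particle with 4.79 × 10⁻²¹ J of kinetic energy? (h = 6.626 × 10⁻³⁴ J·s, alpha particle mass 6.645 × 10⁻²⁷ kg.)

λ = 83.0 pm

p = √(2mKE) = √(2 × 6.645 × 10⁻²⁷ × 4.790 × 10⁻²¹) = 7.979 × 10⁻²⁴ kg·m/s.
λ = h/p = 6.626 × 10⁻³⁴ / 7.979 × 10⁻²⁴ = 8.30 × 10⁻¹¹ m = 83.0 pm.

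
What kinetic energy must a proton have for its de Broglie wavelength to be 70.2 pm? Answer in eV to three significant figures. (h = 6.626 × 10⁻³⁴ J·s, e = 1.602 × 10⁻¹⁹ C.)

p = h/λ = 6.626 × 10⁻³⁴ / 7.020 × 10⁻¹¹ = 9.439 × 10⁻²⁴ kg·m/s.
KE = p²/(2m) = (9.439 × 10⁻²⁴)² / (2 × 1.673 × 10⁻²⁷) = 2.663 × 10⁻²⁰ J = 0.166 eV.

KE = 0.166 eV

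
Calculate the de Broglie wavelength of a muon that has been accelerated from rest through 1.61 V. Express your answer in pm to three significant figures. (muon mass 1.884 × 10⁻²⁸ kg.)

KE = eV = 1.602 × 10⁻¹⁹ × 1.610 = 2.579 × 10⁻¹⁹ J.
p = √(2mKE) = √(2 × 1.884 × 10⁻²⁸ × 2.579 × 10⁻¹⁹) = 9.858 × 10⁻²⁴ kg·m/s.
λ = h/p = 6.626 × 10⁻³⁴ / 9.858 × 10⁻²⁴ = 6.72 × 10⁻¹¹ m = 67.2 pm.

λ = 67.2 pm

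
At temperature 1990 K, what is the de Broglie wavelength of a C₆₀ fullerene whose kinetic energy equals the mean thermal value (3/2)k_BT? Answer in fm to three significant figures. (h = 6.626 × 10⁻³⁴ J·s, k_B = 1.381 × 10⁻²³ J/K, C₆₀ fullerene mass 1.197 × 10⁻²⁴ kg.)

λ = 2110 fm

KE = (3/2)k_BT = 1.5 × 1.381 × 10⁻²³ × 1990 = 4.122 × 10⁻²⁰ J.
p = √(2mKE) = √(2 × 1.197 × 10⁻²⁴ × 4.122 × 10⁻²⁰) = 3.141 × 10⁻²² kg·m/s.
λ = h/p = 2.11 × 10⁻¹² m = 2110 fm.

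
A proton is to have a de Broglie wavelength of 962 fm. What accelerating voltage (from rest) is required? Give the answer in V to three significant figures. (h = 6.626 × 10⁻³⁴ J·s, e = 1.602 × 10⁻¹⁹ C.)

p = h/λ = 6.626 × 10⁻³⁴ / 9.620 × 10⁻¹³ = 6.888 × 10⁻²² kg·m/s.
KE = p²/(2m) = 1.418 × 10⁻¹⁶ J.
V = KE/e = 1.418 × 10⁻¹⁶ / (1.602 × 10⁻¹⁹) = 885 V.

V = 885 V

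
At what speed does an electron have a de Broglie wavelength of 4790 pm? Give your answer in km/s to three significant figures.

v = 152 km/s

p = h/λ = 6.626 × 10⁻³⁴ / 4.790 × 10⁻⁹ = 1.383 × 10⁻²⁵ kg·m/s.
v = p/m = 1.383 × 10⁻²⁵ / 9.109 × 10⁻³¹ = 1.52 × 10⁵ m/s = 152 km/s.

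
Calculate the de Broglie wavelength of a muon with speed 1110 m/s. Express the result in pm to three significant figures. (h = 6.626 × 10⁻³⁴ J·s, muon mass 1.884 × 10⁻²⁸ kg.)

p = mv = 1.884 × 10⁻²⁸ × 1110 = 2.091 × 10⁻²⁵ kg·m/s.
λ = h/p = 6.626 × 10⁻³⁴ / 2.091 × 10⁻²⁵ = 3.17 × 10⁻⁹ m = 3170 pm.

λ = 3170 pm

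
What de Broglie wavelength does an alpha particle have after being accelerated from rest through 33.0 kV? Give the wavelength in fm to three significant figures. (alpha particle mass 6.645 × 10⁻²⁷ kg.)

KE = 2eV = 2 × 1.602 × 10⁻¹⁹ × 3.300 × 10⁴ = 1.057 × 10⁻¹⁴ J.
p = √(2mKE) = √(2 × 6.645 × 10⁻²⁷ × 1.057 × 10⁻¹⁴) = 1.185 × 10⁻²⁰ kg·m/s.
λ = h/p = 6.626 × 10⁻³⁴ / 1.185 × 10⁻²⁰ = 5.59 × 10⁻¹⁴ m = 55.9 fm.

λ = 55.9 fm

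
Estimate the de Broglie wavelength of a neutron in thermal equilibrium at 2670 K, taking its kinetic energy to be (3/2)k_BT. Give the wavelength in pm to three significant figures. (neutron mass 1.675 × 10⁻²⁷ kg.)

KE = (3/2)k_BT = 1.5 × 1.381 × 10⁻²³ × 2670 = 5.531 × 10⁻²⁰ J.
p = √(2mKE) = √(2 × 1.675 × 10⁻²⁷ × 5.531 × 10⁻²⁰) = 1.361 × 10⁻²³ kg·m/s.
λ = h/p = 4.87 × 10⁻¹¹ m = 48.7 pm.

λ = 48.7 pm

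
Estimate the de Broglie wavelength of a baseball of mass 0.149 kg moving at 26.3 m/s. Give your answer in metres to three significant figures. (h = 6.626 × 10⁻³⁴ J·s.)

λ = 1.69 × 10⁻³⁴ m

p = mv = 0.149 × 26.3 = 3.919 kg·m/s.
λ = h/p = 6.626 × 10⁻³⁴ / 3.919 = 1.69 × 10⁻³⁴ m.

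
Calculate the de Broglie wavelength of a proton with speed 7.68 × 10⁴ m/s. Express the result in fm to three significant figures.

p = mv = 1.673 × 10⁻²⁷ × 7.68 × 10⁴ = 1.285 × 10⁻²² kg·m/s.
λ = h/p = 6.626 × 10⁻³⁴ / 1.285 × 10⁻²² = 5.16 × 10⁻¹² m = 5160 fm.

λ = 5160 fm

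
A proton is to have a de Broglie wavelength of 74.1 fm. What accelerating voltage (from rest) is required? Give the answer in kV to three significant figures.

p = h/λ = 6.626 × 10⁻³⁴ / 7.410 × 10⁻¹⁴ = 8.942 × 10⁻²¹ kg·m/s.
KE = p²/(2m) = 2.390 × 10⁻¹⁴ J.
V = KE/e = 2.390 × 10⁻¹⁴ / (1.602 × 10⁻¹⁹) = 149 kV.

V = 149 kV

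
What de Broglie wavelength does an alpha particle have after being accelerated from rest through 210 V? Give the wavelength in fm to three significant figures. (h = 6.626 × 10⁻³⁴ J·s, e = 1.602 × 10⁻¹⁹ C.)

KE = 2eV = 2 × 1.602 × 10⁻¹⁹ × 210.0 = 6.728 × 10⁻¹⁷ J.
p = √(2mKE) = √(2 × 6.645 × 10⁻²⁷ × 6.728 × 10⁻¹⁷) = 9.456 × 10⁻²² kg·m/s.
λ = h/p = 6.626 × 10⁻³⁴ / 9.456 × 10⁻²² = 7.01 × 10⁻¹³ m = 701 fm.

λ = 701 fm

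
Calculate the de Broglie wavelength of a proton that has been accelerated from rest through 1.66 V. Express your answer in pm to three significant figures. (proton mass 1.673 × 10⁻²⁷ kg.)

KE = eV = 1.602 × 10⁻¹⁹ × 1.660 = 2.659 × 10⁻¹⁹ J.
p = √(2mKE) = √(2 × 1.673 × 10⁻²⁷ × 2.659 × 10⁻¹⁹) = 2.983 × 10⁻²³ kg·m/s.
λ = h/p = 6.626 × 10⁻³⁴ / 2.983 × 10⁻²³ = 2.22 × 10⁻¹¹ m = 22.2 pm.

λ = 22.2 pm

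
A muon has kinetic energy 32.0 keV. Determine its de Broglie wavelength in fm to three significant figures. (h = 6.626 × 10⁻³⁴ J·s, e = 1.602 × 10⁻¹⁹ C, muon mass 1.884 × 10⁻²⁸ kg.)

KE = 32.0 keV = 5.126 × 10⁻¹⁵ J.
p = √(2mKE) = √(2 × 1.884 × 10⁻²⁸ × 5.126 × 10⁻¹⁵) = 1.390 × 10⁻²¹ kg·m/s.
λ = h/p = 6.626 × 10⁻³⁴ / 1.390 × 10⁻²¹ = 4.77 × 10⁻¹³ m = 477 fm.

λ = 477 fm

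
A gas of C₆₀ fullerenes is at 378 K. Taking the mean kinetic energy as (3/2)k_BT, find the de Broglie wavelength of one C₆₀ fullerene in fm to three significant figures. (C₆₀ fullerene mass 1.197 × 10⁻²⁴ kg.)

λ = 4840 fm

KE = (3/2)k_BT = 1.5 × 1.381 × 10⁻²³ × 378 = 7.830 × 10⁻²¹ J.
p = √(2mKE) = √(2 × 1.197 × 10⁻²⁴ × 7.830 × 10⁻²¹) = 1.369 × 10⁻²² kg·m/s.
λ = h/p = 4.84 × 10⁻¹² m = 4840 fm.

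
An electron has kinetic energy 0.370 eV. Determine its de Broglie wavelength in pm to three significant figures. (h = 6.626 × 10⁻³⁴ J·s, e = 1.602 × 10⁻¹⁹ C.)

λ = 2020 pm

KE = 0.370 eV = 5.927 × 10⁻²⁰ J.
p = √(2mKE) = √(2 × 9.109 × 10⁻³¹ × 5.927 × 10⁻²⁰) = 3.286 × 10⁻²⁵ kg·m/s.
λ = h/p = 6.626 × 10⁻³⁴ / 3.286 × 10⁻²⁵ = 2.02 × 10⁻⁹ m = 2020 pm.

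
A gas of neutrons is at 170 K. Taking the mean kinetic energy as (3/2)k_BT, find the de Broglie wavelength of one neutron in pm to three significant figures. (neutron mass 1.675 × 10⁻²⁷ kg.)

KE = (3/2)k_BT = 1.5 × 1.381 × 10⁻²³ × 170 = 3.522 × 10⁻²¹ J.
p = √(2mKE) = √(2 × 1.675 × 10⁻²⁷ × 3.522 × 10⁻²¹) = 3.435 × 10⁻²⁴ kg·m/s.
λ = h/p = 1.93 × 10⁻¹⁰ m = 193 pm.

λ = 193 pm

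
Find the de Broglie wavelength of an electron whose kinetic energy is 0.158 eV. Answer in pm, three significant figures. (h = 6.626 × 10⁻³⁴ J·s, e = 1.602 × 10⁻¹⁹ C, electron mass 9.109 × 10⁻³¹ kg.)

λ = 3090 pm

KE = 0.158 eV = 2.531 × 10⁻²⁰ J.
p = √(2mKE) = √(2 × 9.109 × 10⁻³¹ × 2.531 × 10⁻²⁰) = 2.147 × 10⁻²⁵ kg·m/s.
λ = h/p = 6.626 × 10⁻³⁴ / 2.147 × 10⁻²⁵ = 3.09 × 10⁻⁹ m = 3090 pm.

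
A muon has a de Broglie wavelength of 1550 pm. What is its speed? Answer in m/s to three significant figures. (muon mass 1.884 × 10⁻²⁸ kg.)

v = 2270 m/s

p = h/λ = 6.626 × 10⁻³⁴ / 1.550 × 10⁻⁹ = 4.275 × 10⁻²⁵ kg·m/s.
v = p/m = 4.275 × 10⁻²⁵ / 1.884 × 10⁻²⁸ = 2.27 × 10³ m/s = 2270 m/s.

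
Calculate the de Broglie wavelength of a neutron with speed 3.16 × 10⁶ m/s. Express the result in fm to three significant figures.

λ = 125 fm

p = mv = 1.675 × 10⁻²⁷ × 3.16 × 10⁶ = 5.293 × 10⁻²¹ kg·m/s.
λ = h/p = 6.626 × 10⁻³⁴ / 5.293 × 10⁻²¹ = 1.25 × 10⁻¹³ m = 125 fm.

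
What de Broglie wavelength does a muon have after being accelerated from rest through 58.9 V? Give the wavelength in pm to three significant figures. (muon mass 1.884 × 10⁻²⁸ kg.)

KE = eV = 1.602 × 10⁻¹⁹ × 58.90 = 9.436 × 10⁻¹⁸ J.
p = √(2mKE) = √(2 × 1.884 × 10⁻²⁸ × 9.436 × 10⁻¹⁸) = 5.963 × 10⁻²³ kg·m/s.
λ = h/p = 6.626 × 10⁻³⁴ / 5.963 × 10⁻²³ = 1.11 × 10⁻¹¹ m = 11.1 pm.

λ = 11.1 pm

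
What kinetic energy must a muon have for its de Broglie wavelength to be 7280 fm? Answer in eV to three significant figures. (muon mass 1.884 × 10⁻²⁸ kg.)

KE = 137 eV

p = h/λ = 6.626 × 10⁻³⁴ / 7.280 × 10⁻¹² = 9.102 × 10⁻²³ kg·m/s.
KE = p²/(2m) = (9.102 × 10⁻²³)² / (2 × 1.884 × 10⁻²⁸) = 2.199 × 10⁻¹⁷ J = 137 eV.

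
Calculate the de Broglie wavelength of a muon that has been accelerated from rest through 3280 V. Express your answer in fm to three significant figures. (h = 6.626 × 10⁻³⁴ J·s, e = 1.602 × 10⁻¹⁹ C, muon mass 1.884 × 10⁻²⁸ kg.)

KE = eV = 1.602 × 10⁻¹⁹ × 3280 = 5.255 × 10⁻¹⁶ J.
p = √(2mKE) = √(2 × 1.884 × 10⁻²⁸ × 5.255 × 10⁻¹⁶) = 4.450 × 10⁻²² kg·m/s.
λ = h/p = 6.626 × 10⁻³⁴ / 4.450 × 10⁻²² = 1.49 × 10⁻¹² m = 1490 fm.

λ = 1490 fm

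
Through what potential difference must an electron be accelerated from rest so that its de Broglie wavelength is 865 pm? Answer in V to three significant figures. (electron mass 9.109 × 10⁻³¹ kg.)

p = h/λ = 6.626 × 10⁻³⁴ / 8.650 × 10⁻¹⁰ = 7.660 × 10⁻²⁵ kg·m/s.
KE = p²/(2m) = 3.221 × 10⁻¹⁹ J.
V = KE/e = 3.221 × 10⁻¹⁹ / (1.602 × 10⁻¹⁹) = 2.01 V.

V = 2.01 V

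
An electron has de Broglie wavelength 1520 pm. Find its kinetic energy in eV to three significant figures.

KE = 0.651 eV

p = h/λ = 6.626 × 10⁻³⁴ / 1.520 × 10⁻⁹ = 4.359 × 10⁻²⁵ kg·m/s.
KE = p²/(2m) = (4.359 × 10⁻²⁵)² / (2 × 9.109 × 10⁻³¹) = 1.043 × 10⁻¹⁹ J = 0.651 eV.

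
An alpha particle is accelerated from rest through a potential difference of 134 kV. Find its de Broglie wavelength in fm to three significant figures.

KE = 2eV = 2 × 1.602 × 10⁻¹⁹ × 1.340 × 10⁵ = 4.293 × 10⁻¹⁴ J.
p = √(2mKE) = √(2 × 6.645 × 10⁻²⁷ × 4.293 × 10⁻¹⁴) = 2.389 × 10⁻²⁰ kg·m/s.
λ = h/p = 6.626 × 10⁻³⁴ / 2.389 × 10⁻²⁰ = 2.77 × 10⁻¹⁴ m = 27.7 fm.

λ = 27.7 fm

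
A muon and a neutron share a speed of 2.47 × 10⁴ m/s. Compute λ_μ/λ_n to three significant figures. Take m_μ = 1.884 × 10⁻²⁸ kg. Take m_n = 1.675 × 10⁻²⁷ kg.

At fixed v, p = mv so λ = h/(mv) ∝ 1/m.
λ_μ/λ_n = m_n/m_μ = 1.675 × 10⁻²⁷/1.884 × 10⁻²⁸ = 8.89.

λ_μ/λ_n = 8.89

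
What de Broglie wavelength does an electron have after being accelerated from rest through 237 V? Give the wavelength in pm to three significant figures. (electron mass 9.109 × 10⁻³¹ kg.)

λ = 79.7 pm

KE = eV = 1.602 × 10⁻¹⁹ × 237.0 = 3.797 × 10⁻¹⁷ J.
p = √(2mKE) = √(2 × 9.109 × 10⁻³¹ × 3.797 × 10⁻¹⁷) = 8.317 × 10⁻²⁴ kg·m/s.
λ = h/p = 6.626 × 10⁻³⁴ / 8.317 × 10⁻²⁴ = 7.97 × 10⁻¹¹ m = 79.7 pm.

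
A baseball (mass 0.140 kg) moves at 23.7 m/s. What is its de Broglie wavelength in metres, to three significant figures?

p = mv = 0.140 × 23.7 = 3.318 kg·m/s.
λ = h/p = 6.626 × 10⁻³⁴ / 3.318 = 2.00 × 10⁻³⁴ m.

λ = 2.00 × 10⁻³⁴ m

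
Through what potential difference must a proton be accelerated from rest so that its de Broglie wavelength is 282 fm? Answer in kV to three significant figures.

p = h/λ = 6.626 × 10⁻³⁴ / 2.820 × 10⁻¹³ = 2.350 × 10⁻²¹ kg·m/s.
KE = p²/(2m) = 1.650 × 10⁻¹⁵ J.
V = KE/e = 1.650 × 10⁻¹⁵ / (1.602 × 10⁻¹⁹) = 10.3 kV.

V = 10.3 kV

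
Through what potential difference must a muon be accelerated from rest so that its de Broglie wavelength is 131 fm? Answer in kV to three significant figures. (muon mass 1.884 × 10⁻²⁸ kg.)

p = h/λ = 6.626 × 10⁻³⁴ / 1.310 × 10⁻¹³ = 5.058 × 10⁻²¹ kg·m/s.
KE = p²/(2m) = 6.790 × 10⁻¹⁴ J.
V = KE/e = 6.790 × 10⁻¹⁴ / (1.602 × 10⁻¹⁹) = 424 kV.

V = 424 kV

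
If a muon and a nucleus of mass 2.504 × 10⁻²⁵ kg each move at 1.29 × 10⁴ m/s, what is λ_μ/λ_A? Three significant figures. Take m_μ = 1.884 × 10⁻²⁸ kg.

At fixed v, p = mv so λ = h/(mv) ∝ 1/m.
λ_μ/λ_A = m_A/m_μ = 2.504 × 10⁻²⁵/1.884 × 10⁻²⁸ = 1330.

λ_μ/λ_A = 1330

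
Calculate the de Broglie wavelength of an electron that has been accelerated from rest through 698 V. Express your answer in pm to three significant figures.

λ = 46.4 pm

KE = eV = 1.602 × 10⁻¹⁹ × 698.0 = 1.118 × 10⁻¹⁶ J.
p = √(2mKE) = √(2 × 9.109 × 10⁻³¹ × 1.118 × 10⁻¹⁶) = 1.427 × 10⁻²³ kg·m/s.
λ = h/p = 6.626 × 10⁻³⁴ / 1.427 × 10⁻²³ = 4.64 × 10⁻¹¹ m = 46.4 pm.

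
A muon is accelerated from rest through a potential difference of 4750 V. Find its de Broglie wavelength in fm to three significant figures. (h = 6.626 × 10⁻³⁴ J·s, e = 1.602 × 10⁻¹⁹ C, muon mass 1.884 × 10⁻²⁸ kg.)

λ = 1240 fm

KE = eV = 1.602 × 10⁻¹⁹ × 4750 = 7.610 × 10⁻¹⁶ J.
p = √(2mKE) = √(2 × 1.884 × 10⁻²⁸ × 7.610 × 10⁻¹⁶) = 5.355 × 10⁻²² kg·m/s.
λ = h/p = 6.626 × 10⁻³⁴ / 5.355 × 10⁻²² = 1.24 × 10⁻¹² m = 1240 fm.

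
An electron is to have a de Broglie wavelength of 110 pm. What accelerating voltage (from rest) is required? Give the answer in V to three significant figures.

V = 124 V

p = h/λ = 6.626 × 10⁻³⁴ / 1.100 × 10⁻¹⁰ = 6.024 × 10⁻²⁴ kg·m/s.
KE = p²/(2m) = 1.992 × 10⁻¹⁷ J.
V = KE/e = 1.992 × 10⁻¹⁷ / (1.602 × 10⁻¹⁹) = 124 V.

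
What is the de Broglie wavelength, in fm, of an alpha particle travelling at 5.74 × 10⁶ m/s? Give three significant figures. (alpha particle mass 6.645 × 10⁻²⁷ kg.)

p = mv = 6.645 × 10⁻²⁷ × 5.74 × 10⁶ = 3.814 × 10⁻²⁰ kg·m/s.
λ = h/p = 6.626 × 10⁻³⁴ / 3.814 × 10⁻²⁰ = 1.74 × 10⁻¹⁴ m = 17.4 fm.

λ = 17.4 fm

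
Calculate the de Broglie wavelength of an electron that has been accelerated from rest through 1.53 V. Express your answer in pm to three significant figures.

λ = 992 pm

KE = eV = 1.602 × 10⁻¹⁹ × 1.530 = 2.451 × 10⁻¹⁹ J.
p = √(2mKE) = √(2 × 9.109 × 10⁻³¹ × 2.451 × 10⁻¹⁹) = 6.682 × 10⁻²⁵ kg·m/s.
λ = h/p = 6.626 × 10⁻³⁴ / 6.682 × 10⁻²⁵ = 9.92 × 10⁻¹⁰ m = 992 pm.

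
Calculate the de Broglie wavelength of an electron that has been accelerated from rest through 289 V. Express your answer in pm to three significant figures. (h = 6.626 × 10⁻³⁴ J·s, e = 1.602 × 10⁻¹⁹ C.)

λ = 72.1 pm

KE = eV = 1.602 × 10⁻¹⁹ × 289.0 = 4.630 × 10⁻¹⁷ J.
p = √(2mKE) = √(2 × 9.109 × 10⁻³¹ × 4.630 × 10⁻¹⁷) = 9.184 × 10⁻²⁴ kg·m/s.
λ = h/p = 6.626 × 10⁻³⁴ / 9.184 × 10⁻²⁴ = 7.21 × 10⁻¹¹ m = 72.1 pm.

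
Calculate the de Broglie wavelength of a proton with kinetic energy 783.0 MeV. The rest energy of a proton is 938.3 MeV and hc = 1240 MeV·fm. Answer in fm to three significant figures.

λ = 0.859 fm

Total energy E = KE + m₀c² = 783.0 + 938.3 = 1721.3 MeV.
(pc)² = E² − (m₀c²)² = (1721.3)² − (938.3)² = 2.082 × 10⁶ MeV², so pc = 1443 MeV.
λ = hc/(pc) = 1240 MeV·fm / 1443 MeV = 0.859 fm.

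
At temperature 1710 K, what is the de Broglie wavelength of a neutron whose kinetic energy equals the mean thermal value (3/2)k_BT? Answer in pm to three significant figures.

λ = 60.8 pm

KE = (3/2)k_BT = 1.5 × 1.381 × 10⁻²³ × 1710 = 3.542 × 10⁻²⁰ J.
p = √(2mKE) = √(2 × 1.675 × 10⁻²⁷ × 3.542 × 10⁻²⁰) = 1.089 × 10⁻²³ kg·m/s.
λ = h/p = 6.08 × 10⁻¹¹ m = 60.8 pm.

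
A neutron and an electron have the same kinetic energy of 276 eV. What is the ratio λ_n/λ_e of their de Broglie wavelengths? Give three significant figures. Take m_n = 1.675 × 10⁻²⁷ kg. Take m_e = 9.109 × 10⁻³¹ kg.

λ_n/λ_e = 0.0233

At fixed KE, p = √(2mKE) so λ = h/p ∝ 1/√m.
λ_n/λ_e = √(m_e/m_n) = √(9.109 × 10⁻³¹/1.675 × 10⁻²⁷) = √(5.438 × 10⁻⁴) = 0.0233.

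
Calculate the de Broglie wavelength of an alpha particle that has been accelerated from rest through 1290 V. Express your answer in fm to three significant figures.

λ = 283 fm

KE = 2eV = 2 × 1.602 × 10⁻¹⁹ × 1290 = 4.133 × 10⁻¹⁶ J.
p = √(2mKE) = √(2 × 6.645 × 10⁻²⁷ × 4.133 × 10⁻¹⁶) = 2.344 × 10⁻²¹ kg·m/s.
λ = h/p = 6.626 × 10⁻³⁴ / 2.344 × 10⁻²¹ = 2.83 × 10⁻¹³ m = 283 fm.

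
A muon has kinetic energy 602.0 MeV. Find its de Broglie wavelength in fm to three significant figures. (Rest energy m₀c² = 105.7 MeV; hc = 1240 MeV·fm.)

λ = 1.77 fm

Total energy E = KE + m₀c² = 602.0 + 105.7 = 707.7 MeV.
(pc)² = E² − (m₀c²)² = (707.7)² − (105.7)² = 4.897 × 10⁵ MeV², so pc = 699.8 MeV.
λ = hc/(pc) = 1240 MeV·fm / 699.8 MeV = 1.77 fm.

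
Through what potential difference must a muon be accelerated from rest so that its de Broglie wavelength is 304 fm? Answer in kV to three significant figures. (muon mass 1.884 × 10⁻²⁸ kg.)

V = 78.7 kV

p = h/λ = 6.626 × 10⁻³⁴ / 3.040 × 10⁻¹³ = 2.180 × 10⁻²¹ kg·m/s.
KE = p²/(2m) = 1.261 × 10⁻¹⁴ J.
V = KE/e = 1.261 × 10⁻¹⁴ / (1.602 × 10⁻¹⁹) = 78.7 kV.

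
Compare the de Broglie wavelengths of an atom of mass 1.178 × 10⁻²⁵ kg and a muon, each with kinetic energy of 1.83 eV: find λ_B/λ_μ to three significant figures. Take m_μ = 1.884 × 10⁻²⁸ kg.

At fixed KE, p = √(2mKE) so λ = h/p ∝ 1/√m.
λ_B/λ_μ = √(m_μ/m_B) = √(1.884 × 10⁻²⁸/1.178 × 10⁻²⁵) = √(1.599 × 10⁻³) = 0.0400.

λ_B/λ_μ = 0.0400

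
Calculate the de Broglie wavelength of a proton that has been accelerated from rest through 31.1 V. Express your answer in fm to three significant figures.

λ = 5130 fm

KE = eV = 1.602 × 10⁻¹⁹ × 31.10 = 4.982 × 10⁻¹⁸ J.
p = √(2mKE) = √(2 × 1.673 × 10⁻²⁷ × 4.982 × 10⁻¹⁸) = 1.291 × 10⁻²² kg·m/s.
λ = h/p = 6.626 × 10⁻³⁴ / 1.291 × 10⁻²² = 5.13 × 10⁻¹² m = 5130 fm.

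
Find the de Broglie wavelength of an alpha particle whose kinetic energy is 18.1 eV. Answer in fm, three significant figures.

λ = 3380 fm

KE = 18.1 eV = 2.900 × 10⁻¹⁸ J.
p = √(2mKE) = √(2 × 6.645 × 10⁻²⁷ × 2.900 × 10⁻¹⁸) = 1.963 × 10⁻²² kg·m/s.
λ = h/p = 6.626 × 10⁻³⁴ / 1.963 × 10⁻²² = 3.38 × 10⁻¹² m = 3380 fm.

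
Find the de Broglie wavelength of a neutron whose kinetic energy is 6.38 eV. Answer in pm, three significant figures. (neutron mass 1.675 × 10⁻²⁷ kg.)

KE = 6.38 eV = 1.022 × 10⁻¹⁸ J.
p = √(2mKE) = √(2 × 1.675 × 10⁻²⁷ × 1.022 × 10⁻¹⁸) = 5.851 × 10⁻²³ kg·m/s.
λ = h/p = 6.626 × 10⁻³⁴ / 5.851 × 10⁻²³ = 1.13 × 10⁻¹¹ m = 11.3 pm.

λ = 11.3 pm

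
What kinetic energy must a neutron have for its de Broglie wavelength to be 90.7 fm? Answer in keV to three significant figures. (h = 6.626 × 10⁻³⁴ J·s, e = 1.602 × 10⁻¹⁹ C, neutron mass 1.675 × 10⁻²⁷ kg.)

KE = 99.4 keV

p = h/λ = 6.626 × 10⁻³⁴ / 9.070 × 10⁻¹⁴ = 7.305 × 10⁻²¹ kg·m/s.
KE = p²/(2m) = (7.305 × 10⁻²¹)² / (2 × 1.675 × 10⁻²⁷) = 1.593 × 10⁻¹⁴ J = 99.4 keV.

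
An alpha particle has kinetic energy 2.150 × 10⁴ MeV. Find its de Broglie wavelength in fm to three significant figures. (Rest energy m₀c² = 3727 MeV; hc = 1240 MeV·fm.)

λ = 0.0497 fm

Total energy E = KE + m₀c² = 2.150 × 10⁴ + 3727 = 25227 MeV.
(pc)² = E² − (m₀c²)² = (25227)² − (3727)² = 6.225 × 10⁸ MeV², so pc = 2.495 × 10⁴ MeV.
λ = hc/(pc) = 1240 MeV·fm / 2.495 × 10⁴ MeV = 0.0497 fm.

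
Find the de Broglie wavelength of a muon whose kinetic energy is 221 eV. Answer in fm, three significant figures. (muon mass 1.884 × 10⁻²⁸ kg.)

KE = 221 eV = 3.540 × 10⁻¹⁷ J.
p = √(2mKE) = √(2 × 1.884 × 10⁻²⁸ × 3.540 × 10⁻¹⁷) = 1.155 × 10⁻²² kg·m/s.
λ = h/p = 6.626 × 10⁻³⁴ / 1.155 × 10⁻²² = 5.74 × 10⁻¹² m = 5740 fm.

λ = 5740 fm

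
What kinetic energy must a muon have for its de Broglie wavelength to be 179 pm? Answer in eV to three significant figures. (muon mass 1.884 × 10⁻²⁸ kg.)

KE = 0.227 eV

p = h/λ = 6.626 × 10⁻³⁴ / 1.790 × 10⁻¹⁰ = 3.702 × 10⁻²⁴ kg·m/s.
KE = p²/(2m) = (3.702 × 10⁻²⁴)² / (2 × 1.884 × 10⁻²⁸) = 3.637 × 10⁻²⁰ J = 0.227 eV.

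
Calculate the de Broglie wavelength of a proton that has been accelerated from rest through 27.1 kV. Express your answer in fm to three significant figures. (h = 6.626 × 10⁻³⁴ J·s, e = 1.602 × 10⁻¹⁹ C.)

KE = eV = 1.602 × 10⁻¹⁹ × 2.710 × 10⁴ = 4.341 × 10⁻¹⁵ J.
p = √(2mKE) = √(2 × 1.673 × 10⁻²⁷ × 4.341 × 10⁻¹⁵) = 3.811 × 10⁻²¹ kg·m/s.
λ = h/p = 6.626 × 10⁻³⁴ / 3.811 × 10⁻²¹ = 1.74 × 10⁻¹³ m = 174 fm.

λ = 174 fm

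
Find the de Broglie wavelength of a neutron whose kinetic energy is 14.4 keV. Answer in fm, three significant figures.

λ = 238 fm

KE = 14.4 keV = 2.307 × 10⁻¹⁵ J.
p = √(2mKE) = √(2 × 1.675 × 10⁻²⁷ × 2.307 × 10⁻¹⁵) = 2.780 × 10⁻²¹ kg·m/s.
λ = h/p = 6.626 × 10⁻³⁴ / 2.780 × 10⁻²¹ = 2.38 × 10⁻¹³ m = 238 fm.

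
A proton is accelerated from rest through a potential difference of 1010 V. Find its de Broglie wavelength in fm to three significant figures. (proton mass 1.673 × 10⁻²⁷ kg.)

KE = eV = 1.602 × 10⁻¹⁹ × 1010 = 1.618 × 10⁻¹⁶ J.
p = √(2mKE) = √(2 × 1.673 × 10⁻²⁷ × 1.618 × 10⁻¹⁶) = 7.358 × 10⁻²² kg·m/s.
λ = h/p = 6.626 × 10⁻³⁴ / 7.358 × 10⁻²² = 9.01 × 10⁻¹³ m = 901 fm.

λ = 901 fm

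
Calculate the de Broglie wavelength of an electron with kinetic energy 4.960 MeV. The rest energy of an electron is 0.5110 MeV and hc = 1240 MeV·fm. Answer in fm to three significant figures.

λ = 228 fm

Total energy E = KE + m₀c² = 4.960 + 0.5110 = 5.4710 MeV.
(pc)² = E² − (m₀c²)² = (5.4710)² − (0.5110)² = 29.67 MeV², so pc = 5.447 MeV.
λ = hc/(pc) = 1240 MeV·fm / 5.447 MeV = 228 fm.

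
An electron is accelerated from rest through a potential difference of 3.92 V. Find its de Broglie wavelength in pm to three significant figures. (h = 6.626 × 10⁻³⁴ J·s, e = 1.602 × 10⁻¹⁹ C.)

KE = eV = 1.602 × 10⁻¹⁹ × 3.920 = 6.280 × 10⁻¹⁹ J.
p = √(2mKE) = √(2 × 9.109 × 10⁻³¹ × 6.280 × 10⁻¹⁹) = 1.070 × 10⁻²⁴ kg·m/s.
λ = h/p = 6.626 × 10⁻³⁴ / 1.070 × 10⁻²⁴ = 6.19 × 10⁻¹⁰ m = 619 pm.

λ = 619 pm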